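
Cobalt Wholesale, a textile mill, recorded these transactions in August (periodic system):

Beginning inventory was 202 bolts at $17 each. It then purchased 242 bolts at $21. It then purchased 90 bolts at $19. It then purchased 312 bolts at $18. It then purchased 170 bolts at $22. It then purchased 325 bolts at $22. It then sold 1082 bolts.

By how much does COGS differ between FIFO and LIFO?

$1,067

FIFO COGS: 202 @ $17 + 242 @ $21 + 90 @ $19 + 312 @ $18 + 170 @ $22 + 66 @ $22 = $21,034
LIFO COGS: 325 @ $22 + 170 @ $22 + 312 @ $18 + 90 @ $19 + 185 @ $21 = $22,101
Difference = |$21,034 − $22,101| = $1,067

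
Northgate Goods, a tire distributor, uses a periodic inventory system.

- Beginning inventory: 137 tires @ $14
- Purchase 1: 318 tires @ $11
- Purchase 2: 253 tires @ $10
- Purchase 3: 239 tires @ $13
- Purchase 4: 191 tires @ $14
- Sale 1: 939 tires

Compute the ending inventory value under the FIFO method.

Sale 1 (939) [FIFO — oldest first]: 137 @ $14 + 318 @ $11 + 253 @ $10 + 231 @ $13 = $10,949
Ending inventory: 8 @ $13 + 191 @ $14 = $2,778

Ending inventory = $2,778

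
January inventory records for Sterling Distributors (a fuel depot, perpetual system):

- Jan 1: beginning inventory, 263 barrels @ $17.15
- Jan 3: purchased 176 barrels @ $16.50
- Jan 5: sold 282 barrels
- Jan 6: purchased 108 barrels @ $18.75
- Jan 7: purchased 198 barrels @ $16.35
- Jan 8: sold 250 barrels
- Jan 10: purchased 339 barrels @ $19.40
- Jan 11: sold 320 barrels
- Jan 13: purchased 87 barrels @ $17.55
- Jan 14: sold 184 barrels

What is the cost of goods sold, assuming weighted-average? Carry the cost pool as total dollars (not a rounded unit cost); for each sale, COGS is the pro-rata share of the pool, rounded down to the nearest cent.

After Jan 1: 263 on hand, pool $4,510.45 (≈ $17.1500 each)
After Jan 3: 439 on hand, pool $7,414.45 (≈ $16.8894 each)
Jan 5, sell 282: 282/439 × $7,414.45 → $4,762.81
After Jan 6: 265 on hand, pool $4,676.64 (≈ $17.6477 each)
After Jan 7: 463 on hand, pool $7,913.94 (≈ $17.0927 each)
Jan 8, sell 250: 250/463 × $7,913.94 → $4,273.18
After Jan 10: 552 on hand, pool $10,217.36 (≈ $18.5097 each)
Jan 11, sell 320: 320/552 × $10,217.36 → $5,923.10
After Jan 13: 319 on hand, pool $5,821.11 (≈ $18.2480 each)
Jan 14, sell 184: 184/319 × $5,821.11 → $3,357.63
Total COGS = $4,762.81 + $4,273.18 + $5,923.10 + $3,357.63 = $18,316.72
Ending inventory (cost pool remaining) = $2,463.48

COGS = $18,316.72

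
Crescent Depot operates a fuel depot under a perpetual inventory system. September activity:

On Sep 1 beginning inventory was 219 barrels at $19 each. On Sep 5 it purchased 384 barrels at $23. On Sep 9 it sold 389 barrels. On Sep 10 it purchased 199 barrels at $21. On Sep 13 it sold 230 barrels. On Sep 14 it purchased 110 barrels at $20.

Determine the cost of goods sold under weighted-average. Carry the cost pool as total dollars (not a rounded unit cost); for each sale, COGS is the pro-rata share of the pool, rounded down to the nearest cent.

After Sep 1: 219 on hand, pool $4,161.00 (≈ $19.0000 each)
After Sep 5: 603 on hand, pool $12,993.00 (≈ $21.5473 each)
Sep 9, sell 389: 389/603 × $12,993.00 → $8,381.88
After Sep 10: 413 on hand, pool $8,790.12 (≈ $21.2836 each)
Sep 13, sell 230: 230/413 × $8,790.12 → $4,895.22
After Sep 14: 293 on hand, pool $6,094.90 (≈ $20.8017 each)
Total COGS = $8,381.88 + $4,895.22 = $13,277.10
Ending inventory (cost pool remaining) = $6,094.90

COGS = $13,277.10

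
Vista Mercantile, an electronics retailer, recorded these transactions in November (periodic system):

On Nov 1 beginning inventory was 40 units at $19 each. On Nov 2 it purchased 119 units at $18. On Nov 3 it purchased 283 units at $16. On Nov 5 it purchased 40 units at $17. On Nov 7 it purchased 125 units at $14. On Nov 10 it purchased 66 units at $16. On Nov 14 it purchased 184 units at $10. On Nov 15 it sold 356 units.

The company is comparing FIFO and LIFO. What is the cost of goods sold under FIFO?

COGS = $6,054

FIFO COGS: 40 @ $19 + 119 @ $18 + 197 @ $16 = $6,054
LIFO COGS: 184 @ $10 + 66 @ $16 + 106 @ $14 = $4,380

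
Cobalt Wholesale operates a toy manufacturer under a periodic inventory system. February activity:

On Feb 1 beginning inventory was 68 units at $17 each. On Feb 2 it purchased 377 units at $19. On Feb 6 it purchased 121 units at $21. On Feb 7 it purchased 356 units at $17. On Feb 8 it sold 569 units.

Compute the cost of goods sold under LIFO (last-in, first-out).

Feb 8, 569 sold [LIFO — newest first]: 356 @ $17 + 121 @ $21 + 92 @ $19 = $10,341
Ending inventory: 68 @ $17 + 285 @ $19 = $6,571
Check: goods available $16,912 = COGS $10,341 + ending $6,571

COGS = $10,341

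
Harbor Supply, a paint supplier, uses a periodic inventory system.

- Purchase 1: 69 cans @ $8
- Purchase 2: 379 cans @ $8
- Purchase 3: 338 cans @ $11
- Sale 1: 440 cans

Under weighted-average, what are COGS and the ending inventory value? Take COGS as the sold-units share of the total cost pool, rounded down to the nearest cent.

Sale 1, sell 440: 440/786 × $7,302.00 → $4,087.63
Ending inventory (cost pool remaining) = $3,214.37

COGS = $4,087.63; ending inventory = $3,214.37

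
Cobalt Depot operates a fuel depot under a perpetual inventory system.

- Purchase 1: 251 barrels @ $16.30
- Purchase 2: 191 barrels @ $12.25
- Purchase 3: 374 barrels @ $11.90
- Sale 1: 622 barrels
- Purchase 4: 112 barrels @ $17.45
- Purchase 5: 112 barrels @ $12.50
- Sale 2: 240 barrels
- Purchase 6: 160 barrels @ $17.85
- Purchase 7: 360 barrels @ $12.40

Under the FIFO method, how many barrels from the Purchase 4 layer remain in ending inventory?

66

Sale 1 (622) [FIFO — oldest first]: 251 @ $16.30 + 191 @ $12.25 + 180 @ $11.90 = $8,573.05
Sale 2 (240) [FIFO — oldest first]: 194 @ $11.90 + 46 @ $17.45 = $3,111.30
Total COGS = $8,573.05 + $3,111.30 = $11,684.35
Ending inventory: 66 @ $17.45 + 112 @ $12.50 + 160 @ $17.85 + 360 @ $12.40 = $9,871.70
Check: goods available $21,556.05 = COGS $11,684.35 + ending $9,871.70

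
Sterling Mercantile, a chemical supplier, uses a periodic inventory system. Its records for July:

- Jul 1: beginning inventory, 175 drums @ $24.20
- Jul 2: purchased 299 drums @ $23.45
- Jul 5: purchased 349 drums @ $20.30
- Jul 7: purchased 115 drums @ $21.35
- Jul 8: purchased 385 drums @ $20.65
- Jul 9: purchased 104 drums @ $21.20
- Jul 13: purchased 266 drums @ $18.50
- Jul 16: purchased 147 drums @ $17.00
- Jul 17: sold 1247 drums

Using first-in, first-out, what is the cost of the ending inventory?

Ending inventory = $11,194.20

Jul 17, 1247 sold [FIFO — oldest first]: 175 @ $24.20 + 299 @ $23.45 + 349 @ $20.30 + 115 @ $21.35 + 309 @ $20.65 = $27,167.35
Ending inventory: 76 @ $20.65 + 104 @ $21.20 + 266 @ $18.50 + 147 @ $17.00 = $11,194.20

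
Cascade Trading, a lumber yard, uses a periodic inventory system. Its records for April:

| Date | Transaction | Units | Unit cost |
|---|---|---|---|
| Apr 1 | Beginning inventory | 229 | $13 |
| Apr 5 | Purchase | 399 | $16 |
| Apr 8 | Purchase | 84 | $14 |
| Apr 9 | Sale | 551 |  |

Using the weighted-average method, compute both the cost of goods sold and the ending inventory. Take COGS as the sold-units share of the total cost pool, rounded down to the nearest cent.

Apr 9, sell 551: 551/712 × $10,537.00 → $8,154.33
Ending inventory (cost pool remaining) = $2,382.67
Check: goods available $10,537.00 = COGS $8,154.33 + ending $2,382.67

COGS = $8,154.33; ending inventory = $2,382.67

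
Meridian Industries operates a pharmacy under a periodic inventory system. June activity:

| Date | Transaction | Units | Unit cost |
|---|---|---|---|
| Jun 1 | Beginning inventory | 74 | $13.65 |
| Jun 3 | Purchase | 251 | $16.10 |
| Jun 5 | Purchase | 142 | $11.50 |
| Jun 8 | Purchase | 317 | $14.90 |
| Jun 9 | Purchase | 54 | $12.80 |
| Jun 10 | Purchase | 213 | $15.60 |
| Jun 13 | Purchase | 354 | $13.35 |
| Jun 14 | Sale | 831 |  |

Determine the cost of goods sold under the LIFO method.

Jun 14, 831 sold [LIFO — newest first]: 354 @ $13.35 + 213 @ $15.60 + 54 @ $12.80 + 210 @ $14.90 = $11,868.90
Ending inventory: 74 @ $13.65 + 251 @ $16.10 + 142 @ $11.50 + 107 @ $14.90 = $8,278.50

COGS = $11,868.90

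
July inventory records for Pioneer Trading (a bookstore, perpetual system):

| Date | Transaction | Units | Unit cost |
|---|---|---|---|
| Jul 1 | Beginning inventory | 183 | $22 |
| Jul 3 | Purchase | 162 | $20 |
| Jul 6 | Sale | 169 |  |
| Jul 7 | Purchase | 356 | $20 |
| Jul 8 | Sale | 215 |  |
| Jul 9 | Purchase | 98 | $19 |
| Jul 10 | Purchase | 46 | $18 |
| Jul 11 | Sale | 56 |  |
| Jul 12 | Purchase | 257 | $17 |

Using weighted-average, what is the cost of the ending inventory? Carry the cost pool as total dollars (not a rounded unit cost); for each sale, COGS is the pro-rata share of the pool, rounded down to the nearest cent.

Ending inventory = $12,399.83

After Jul 1: 183 on hand, pool $4,026.00 (≈ $22.0000 each)
After Jul 3: 345 on hand, pool $7,266.00 (≈ $21.0609 each)
Jul 6, sell 169: 169/345 × $7,266.00 → $3,559.28
After Jul 7: 532 on hand, pool $10,826.72 (≈ $20.3510 each)
Jul 8, sell 215: 215/532 × $10,826.72 → $4,375.46
After Jul 9: 415 on hand, pool $8,313.26 (≈ $20.0320 each)
After Jul 10: 461 on hand, pool $9,141.26 (≈ $19.8292 each)
Jul 11, sell 56: 56/461 × $9,141.26 → $1,110.43
After Jul 12: 662 on hand, pool $12,399.83 (≈ $18.7309 each)
Total COGS = $3,559.28 + $4,375.46 + $1,110.43 = $9,045.17
Ending inventory (cost pool remaining) = $12,399.83
Check: goods available $21,445.00 = COGS $9,045.17 + ending $12,399.83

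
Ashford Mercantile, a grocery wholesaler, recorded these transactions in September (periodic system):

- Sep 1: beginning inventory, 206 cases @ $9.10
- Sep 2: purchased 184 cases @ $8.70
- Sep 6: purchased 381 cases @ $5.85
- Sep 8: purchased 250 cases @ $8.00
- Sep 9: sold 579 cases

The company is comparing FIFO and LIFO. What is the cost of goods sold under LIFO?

FIFO COGS: 206 @ $9.10 + 184 @ $8.70 + 189 @ $5.85 = $4,581.05
LIFO COGS: 250 @ $8.00 + 329 @ $5.85 = $3,924.65

COGS = $3,924.65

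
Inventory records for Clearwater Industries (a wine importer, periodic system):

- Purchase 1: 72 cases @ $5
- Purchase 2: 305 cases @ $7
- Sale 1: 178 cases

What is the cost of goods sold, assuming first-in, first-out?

Sale 1 (178) [FIFO — oldest first]: 72 @ $5 + 106 @ $7 = $1,102
Ending inventory: 199 @ $7 = $1,393

COGS = $1,102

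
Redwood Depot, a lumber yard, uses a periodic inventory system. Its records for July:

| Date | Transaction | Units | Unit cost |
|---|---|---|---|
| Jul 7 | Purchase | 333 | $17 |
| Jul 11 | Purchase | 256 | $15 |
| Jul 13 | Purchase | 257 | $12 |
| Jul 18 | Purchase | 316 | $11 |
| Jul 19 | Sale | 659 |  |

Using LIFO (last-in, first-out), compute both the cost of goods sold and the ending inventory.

Jul 19, 659 sold [LIFO — newest first]: 316 @ $11 + 257 @ $12 + 86 @ $15 = $7,850
Ending inventory: 333 @ $17 + 170 @ $15 = $8,211
Check: goods available $16,061 = COGS $7,850 + ending $8,211

COGS = $7,850; ending inventory = $8,211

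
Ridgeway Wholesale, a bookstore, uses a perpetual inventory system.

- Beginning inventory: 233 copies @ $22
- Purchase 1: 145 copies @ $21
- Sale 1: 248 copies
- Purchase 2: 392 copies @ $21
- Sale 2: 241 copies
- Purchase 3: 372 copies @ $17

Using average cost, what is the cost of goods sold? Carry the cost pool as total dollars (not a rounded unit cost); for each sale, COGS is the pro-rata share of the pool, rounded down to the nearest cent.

COGS = $10,458.85

After Beginning: 233 on hand, pool $5,126.00 (≈ $22.0000 each)
After Purchase 1: 378 on hand, pool $8,171.00 (≈ $21.6164 each)
Sale 1, sell 248: 248/378 × $8,171.00 → $5,360.86
After Purchase 2: 522 on hand, pool $11,042.14 (≈ $21.1535 each)
Sale 2, sell 241: 241/522 × $11,042.14 → $5,097.99
After Purchase 3: 653 on hand, pool $12,268.15 (≈ $18.7874 each)
Total COGS = $5,360.86 + $5,097.99 = $10,458.85
Ending inventory (cost pool remaining) = $12,268.15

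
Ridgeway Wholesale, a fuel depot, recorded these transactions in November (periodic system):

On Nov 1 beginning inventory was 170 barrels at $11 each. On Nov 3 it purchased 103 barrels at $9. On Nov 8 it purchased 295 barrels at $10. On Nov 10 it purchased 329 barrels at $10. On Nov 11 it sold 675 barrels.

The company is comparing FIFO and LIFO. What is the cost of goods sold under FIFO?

COGS = $6,817

FIFO COGS: 170 @ $11 + 103 @ $9 + 295 @ $10 + 107 @ $10 = $6,817
LIFO COGS: 329 @ $10 + 295 @ $10 + 51 @ $9 = $6,699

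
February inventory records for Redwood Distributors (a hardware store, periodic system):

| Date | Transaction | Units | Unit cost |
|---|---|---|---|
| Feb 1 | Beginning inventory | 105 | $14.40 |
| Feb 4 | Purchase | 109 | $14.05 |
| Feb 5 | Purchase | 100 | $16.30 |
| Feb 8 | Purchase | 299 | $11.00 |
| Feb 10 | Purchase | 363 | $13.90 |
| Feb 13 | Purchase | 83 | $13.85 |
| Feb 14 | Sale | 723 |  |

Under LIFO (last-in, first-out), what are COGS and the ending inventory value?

Feb 14, 723 sold [LIFO — newest first]: 83 @ $13.85 + 363 @ $13.90 + 277 @ $11.00 = $9,242.25
Ending inventory: 105 @ $14.40 + 109 @ $14.05 + 100 @ $16.30 + 22 @ $11.00 = $4,915.45

COGS = $9,242.25; ending inventory = $4,915.45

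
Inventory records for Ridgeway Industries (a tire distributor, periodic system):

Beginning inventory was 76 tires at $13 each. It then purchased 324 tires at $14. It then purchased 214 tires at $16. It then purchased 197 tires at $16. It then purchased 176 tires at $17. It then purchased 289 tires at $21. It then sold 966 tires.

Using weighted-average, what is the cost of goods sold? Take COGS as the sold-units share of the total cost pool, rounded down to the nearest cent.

COGS = $16,020.00

Sale 1, sell 966: 966/1276 × $21,161.00 → $16,020.00
Ending inventory (cost pool remaining) = $5,141.00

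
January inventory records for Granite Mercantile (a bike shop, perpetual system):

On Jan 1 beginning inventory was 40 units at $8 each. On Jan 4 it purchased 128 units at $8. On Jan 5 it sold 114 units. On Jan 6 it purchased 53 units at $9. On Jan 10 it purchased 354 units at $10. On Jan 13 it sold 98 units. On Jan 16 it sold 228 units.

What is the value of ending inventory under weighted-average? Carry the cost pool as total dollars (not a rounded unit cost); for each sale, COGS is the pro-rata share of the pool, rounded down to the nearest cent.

After Jan 1: 40 on hand, pool $320.00 (≈ $8.0000 each)
After Jan 4: 168 on hand, pool $1,344.00 (≈ $8.0000 each)
Jan 5, sell 114: 114/168 × $1,344.00 → $912.00
After Jan 6: 107 on hand, pool $909.00 (≈ $8.4953 each)
After Jan 10: 461 on hand, pool $4,449.00 (≈ $9.6508 each)
Jan 13, sell 98: 98/461 × $4,449.00 → $945.77
Jan 16, sell 228: 228/363 × $3,503.23 → $2,200.37
Total COGS = $912.00 + $945.77 + $2,200.37 = $4,058.14
Ending inventory (cost pool remaining) = $1,302.86
Check: goods available $5,361.00 = COGS $4,058.14 + ending $1,302.86

Ending inventory = $1,302.86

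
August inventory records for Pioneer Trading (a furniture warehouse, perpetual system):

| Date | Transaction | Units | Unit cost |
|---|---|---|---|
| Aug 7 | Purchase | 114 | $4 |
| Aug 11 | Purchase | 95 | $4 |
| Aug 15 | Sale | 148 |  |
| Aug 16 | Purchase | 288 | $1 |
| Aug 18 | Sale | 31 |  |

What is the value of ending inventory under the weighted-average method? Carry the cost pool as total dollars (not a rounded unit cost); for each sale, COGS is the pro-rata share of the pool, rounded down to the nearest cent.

After Aug 7: 114 on hand, pool $456.00 (≈ $4.0000 each)
After Aug 11: 209 on hand, pool $836.00 (≈ $4.0000 each)
Aug 15, sell 148: 148/209 × $836.00 → $592.00
After Aug 16: 349 on hand, pool $532.00 (≈ $1.5244 each)
Aug 18, sell 31: 31/349 × $532.00 → $47.25
Total COGS = $592.00 + $47.25 = $639.25
Ending inventory (cost pool remaining) = $484.75

Ending inventory = $484.75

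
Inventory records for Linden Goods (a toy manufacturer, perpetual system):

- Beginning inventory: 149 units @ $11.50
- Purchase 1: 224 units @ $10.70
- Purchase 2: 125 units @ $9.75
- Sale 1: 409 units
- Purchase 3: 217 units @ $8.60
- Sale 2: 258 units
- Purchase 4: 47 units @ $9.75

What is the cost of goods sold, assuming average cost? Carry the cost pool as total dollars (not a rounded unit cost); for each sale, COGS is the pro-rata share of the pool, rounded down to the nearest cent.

After Beginning: 149 on hand, pool $1,713.50 (≈ $11.5000 each)
After Purchase 1: 373 on hand, pool $4,110.30 (≈ $11.0196 each)
After Purchase 2: 498 on hand, pool $5,329.05 (≈ $10.7009 each)
Sale 1, sell 409: 409/498 × $5,329.05 → $4,376.66
After Purchase 3: 306 on hand, pool $2,818.59 (≈ $9.2111 each)
Sale 2, sell 258: 258/306 × $2,818.59 → $2,376.45
After Purchase 4: 95 on hand, pool $900.39 (≈ $9.4778 each)
Total COGS = $4,376.66 + $2,376.45 = $6,753.11
Ending inventory (cost pool remaining) = $900.39

COGS = $6,753.11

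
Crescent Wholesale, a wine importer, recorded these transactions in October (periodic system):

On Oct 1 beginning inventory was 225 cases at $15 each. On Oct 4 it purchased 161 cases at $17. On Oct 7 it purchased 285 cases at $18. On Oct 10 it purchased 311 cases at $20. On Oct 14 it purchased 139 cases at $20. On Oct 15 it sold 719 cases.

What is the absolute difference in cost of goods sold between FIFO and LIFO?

FIFO COGS: 225 @ $15 + 161 @ $17 + 285 @ $18 + 48 @ $20 = $12,202
LIFO COGS: 139 @ $20 + 311 @ $20 + 269 @ $18 = $13,842
Difference = |$12,202 − $13,842| = $1,640

$1,640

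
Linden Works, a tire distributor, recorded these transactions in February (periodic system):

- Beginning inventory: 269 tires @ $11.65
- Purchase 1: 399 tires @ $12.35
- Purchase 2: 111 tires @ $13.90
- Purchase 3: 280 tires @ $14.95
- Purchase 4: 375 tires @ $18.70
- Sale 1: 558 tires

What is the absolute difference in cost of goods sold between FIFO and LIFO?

FIFO COGS: 269 @ $11.65 + 289 @ $12.35 = $6,703.00
LIFO COGS: 375 @ $18.70 + 183 @ $14.95 = $9,748.35
Difference = |$6,703.00 − $9,748.35| = $3,045.35

$3,045.35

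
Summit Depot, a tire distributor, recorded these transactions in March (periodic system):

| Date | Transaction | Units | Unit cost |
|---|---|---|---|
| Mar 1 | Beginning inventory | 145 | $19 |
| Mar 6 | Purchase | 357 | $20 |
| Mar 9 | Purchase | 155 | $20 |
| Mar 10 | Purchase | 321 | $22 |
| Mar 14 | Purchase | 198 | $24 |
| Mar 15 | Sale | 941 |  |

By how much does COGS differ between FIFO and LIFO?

$1,011

FIFO COGS: 145 @ $19 + 357 @ $20 + 155 @ $20 + 284 @ $22 = $19,243
LIFO COGS: 198 @ $24 + 321 @ $22 + 155 @ $20 + 267 @ $20 = $20,254
Difference = |$19,243 − $20,254| = $1,011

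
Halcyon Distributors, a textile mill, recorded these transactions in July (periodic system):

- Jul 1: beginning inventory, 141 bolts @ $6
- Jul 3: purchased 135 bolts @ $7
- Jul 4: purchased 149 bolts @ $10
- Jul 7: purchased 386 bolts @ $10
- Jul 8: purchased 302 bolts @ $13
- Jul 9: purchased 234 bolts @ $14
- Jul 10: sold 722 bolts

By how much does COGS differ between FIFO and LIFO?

$2,811

FIFO COGS: 141 @ $6 + 135 @ $7 + 149 @ $10 + 297 @ $10 = $6,251
LIFO COGS: 234 @ $14 + 302 @ $13 + 186 @ $10 = $9,062
Difference = |$6,251 − $9,062| = $2,811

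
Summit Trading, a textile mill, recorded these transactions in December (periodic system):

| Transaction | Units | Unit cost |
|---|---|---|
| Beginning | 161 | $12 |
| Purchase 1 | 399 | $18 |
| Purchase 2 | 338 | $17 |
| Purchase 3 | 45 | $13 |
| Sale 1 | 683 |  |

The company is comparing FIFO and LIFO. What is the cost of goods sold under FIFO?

FIFO COGS: 161 @ $12 + 399 @ $18 + 123 @ $17 = $11,205
LIFO COGS: 45 @ $13 + 338 @ $17 + 300 @ $18 = $11,731

COGS = $11,205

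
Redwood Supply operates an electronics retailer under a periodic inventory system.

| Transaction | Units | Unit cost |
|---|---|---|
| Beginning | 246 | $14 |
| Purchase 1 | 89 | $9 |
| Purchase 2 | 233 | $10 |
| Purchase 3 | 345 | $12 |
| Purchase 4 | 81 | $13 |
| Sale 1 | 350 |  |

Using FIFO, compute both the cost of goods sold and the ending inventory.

COGS = $4,395; ending inventory = $7,373

Sale 1 (350) [FIFO — oldest first]: 246 @ $14 + 89 @ $9 + 15 @ $10 = $4,395
Ending inventory: 218 @ $10 + 345 @ $12 + 81 @ $13 = $7,373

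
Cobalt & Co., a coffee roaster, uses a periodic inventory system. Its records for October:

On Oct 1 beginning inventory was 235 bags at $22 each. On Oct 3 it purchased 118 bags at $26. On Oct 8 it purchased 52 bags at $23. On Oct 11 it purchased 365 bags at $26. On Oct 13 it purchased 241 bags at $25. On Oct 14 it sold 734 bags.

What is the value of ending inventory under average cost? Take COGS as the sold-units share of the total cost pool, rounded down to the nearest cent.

Ending inventory = $6,835.69

Oct 14, sell 734: 734/1011 × $24,949.00 → $18,113.31
Ending inventory (cost pool remaining) = $6,835.69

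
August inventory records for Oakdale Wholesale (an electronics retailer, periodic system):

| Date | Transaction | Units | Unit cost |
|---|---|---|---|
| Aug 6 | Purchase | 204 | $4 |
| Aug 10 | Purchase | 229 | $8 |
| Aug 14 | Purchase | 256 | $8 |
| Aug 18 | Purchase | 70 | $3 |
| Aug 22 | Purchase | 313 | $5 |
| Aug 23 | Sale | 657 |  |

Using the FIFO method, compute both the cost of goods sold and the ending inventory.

Aug 23, 657 sold [FIFO — oldest first]: 204 @ $4 + 229 @ $8 + 224 @ $8 = $4,440
Ending inventory: 32 @ $8 + 70 @ $3 + 313 @ $5 = $2,031

COGS = $4,440; ending inventory = $2,031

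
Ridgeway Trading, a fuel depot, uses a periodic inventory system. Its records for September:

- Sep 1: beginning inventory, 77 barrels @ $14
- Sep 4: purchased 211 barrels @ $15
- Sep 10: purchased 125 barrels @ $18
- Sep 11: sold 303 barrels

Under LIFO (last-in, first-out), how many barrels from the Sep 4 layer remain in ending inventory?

33

Sep 11, 303 sold [LIFO — newest first]: 125 @ $18 + 178 @ $15 = $4,920
Ending inventory: 77 @ $14 + 33 @ $15 = $1,573
Check: goods available $6,493 = COGS $4,920 + ending $1,573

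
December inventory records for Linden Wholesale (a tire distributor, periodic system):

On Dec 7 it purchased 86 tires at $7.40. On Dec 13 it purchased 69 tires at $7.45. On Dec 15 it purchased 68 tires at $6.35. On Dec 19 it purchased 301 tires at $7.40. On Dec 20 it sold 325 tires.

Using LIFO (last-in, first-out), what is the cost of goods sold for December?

Dec 20, 325 sold [LIFO — newest first]: 301 @ $7.40 + 24 @ $6.35 = $2,379.80
Ending inventory: 86 @ $7.40 + 69 @ $7.45 + 44 @ $6.35 = $1,429.85

COGS = $2,379.80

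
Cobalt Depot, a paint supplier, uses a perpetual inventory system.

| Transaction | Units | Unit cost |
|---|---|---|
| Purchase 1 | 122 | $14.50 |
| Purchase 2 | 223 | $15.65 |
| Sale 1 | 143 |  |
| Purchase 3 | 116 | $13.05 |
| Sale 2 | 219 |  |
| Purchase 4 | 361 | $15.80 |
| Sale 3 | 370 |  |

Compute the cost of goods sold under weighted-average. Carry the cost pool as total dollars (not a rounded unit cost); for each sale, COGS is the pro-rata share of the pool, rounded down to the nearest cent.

After Purchase 1: 122 on hand, pool $1,769.00 (≈ $14.5000 each)
After Purchase 2: 345 on hand, pool $5,258.95 (≈ $15.2433 each)
Sale 1, sell 143: 143/345 × $5,258.95 → $2,179.79
After Purchase 3: 318 on hand, pool $4,592.96 (≈ $14.4433 each)
Sale 2, sell 219: 219/318 × $4,592.96 → $3,163.07
After Purchase 4: 460 on hand, pool $7,133.69 (≈ $15.5080 each)
Sale 3, sell 370: 370/460 × $7,133.69 → $5,737.96
Total COGS = $2,179.79 + $3,163.07 + $5,737.96 = $11,080.82
Ending inventory (cost pool remaining) = $1,395.73

COGS = $11,080.82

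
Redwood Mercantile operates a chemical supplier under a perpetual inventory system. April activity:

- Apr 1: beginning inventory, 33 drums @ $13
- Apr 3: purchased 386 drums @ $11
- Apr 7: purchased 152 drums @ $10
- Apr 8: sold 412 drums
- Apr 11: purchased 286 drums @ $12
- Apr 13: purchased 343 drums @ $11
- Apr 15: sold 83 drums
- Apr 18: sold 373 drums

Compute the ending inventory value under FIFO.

Apr 8, 412 sold [FIFO — oldest first]: 33 @ $13 + 379 @ $11 = $4,598
Apr 15, 83 sold [FIFO — oldest first]: 7 @ $11 + 76 @ $10 = $837
Apr 18, 373 sold [FIFO — oldest first]: 76 @ $10 + 286 @ $12 + 11 @ $11 = $4,313
Total COGS = $4,598 + $837 + $4,313 = $9,748
Ending inventory: 332 @ $11 = $3,652

Ending inventory = $3,652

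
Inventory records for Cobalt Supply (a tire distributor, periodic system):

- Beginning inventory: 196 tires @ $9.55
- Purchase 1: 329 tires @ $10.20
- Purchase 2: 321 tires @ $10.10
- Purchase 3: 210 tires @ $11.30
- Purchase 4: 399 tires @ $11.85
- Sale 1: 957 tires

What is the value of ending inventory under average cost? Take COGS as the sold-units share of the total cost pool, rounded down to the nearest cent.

Ending inventory = $5,329.41

Sale 1, sell 957: 957/1455 × $15,570.85 → $10,241.44
Ending inventory (cost pool remaining) = $5,329.41
Check: goods available $15,570.85 = COGS $10,241.44 + ending $5,329.41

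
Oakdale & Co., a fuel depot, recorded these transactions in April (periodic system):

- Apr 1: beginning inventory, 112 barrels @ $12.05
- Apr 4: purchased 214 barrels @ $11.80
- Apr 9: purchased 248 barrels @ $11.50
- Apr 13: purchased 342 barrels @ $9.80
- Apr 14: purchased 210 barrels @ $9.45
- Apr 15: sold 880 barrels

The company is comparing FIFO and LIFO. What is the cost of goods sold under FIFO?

FIFO COGS: 112 @ $12.05 + 214 @ $11.80 + 248 @ $11.50 + 306 @ $9.80 = $9,725.60
LIFO COGS: 210 @ $9.45 + 342 @ $9.80 + 248 @ $11.50 + 80 @ $11.80 = $9,132.10

COGS = $9,725.60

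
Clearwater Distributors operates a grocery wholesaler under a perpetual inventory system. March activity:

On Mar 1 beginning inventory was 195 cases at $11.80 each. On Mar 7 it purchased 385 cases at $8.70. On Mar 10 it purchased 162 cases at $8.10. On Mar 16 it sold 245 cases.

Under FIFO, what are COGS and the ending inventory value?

COGS = $2,736.00; ending inventory = $4,226.70

Mar 16, 245 sold [FIFO — oldest first]: 195 @ $11.80 + 50 @ $8.70 = $2,736.00
Ending inventory: 335 @ $8.70 + 162 @ $8.10 = $4,226.70
Check: goods available $6,962.70 = COGS $2,736.00 + ending $4,226.70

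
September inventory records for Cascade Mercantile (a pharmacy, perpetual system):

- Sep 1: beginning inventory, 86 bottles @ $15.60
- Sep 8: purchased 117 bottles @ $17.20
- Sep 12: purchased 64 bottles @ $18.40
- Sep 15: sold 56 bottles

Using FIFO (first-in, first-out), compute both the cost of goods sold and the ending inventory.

Sep 15, 56 sold [FIFO — oldest first]: 56 @ $15.60 = $873.60
Ending inventory: 30 @ $15.60 + 117 @ $17.20 + 64 @ $18.40 = $3,658.00

COGS = $873.60; ending inventory = $3,658.00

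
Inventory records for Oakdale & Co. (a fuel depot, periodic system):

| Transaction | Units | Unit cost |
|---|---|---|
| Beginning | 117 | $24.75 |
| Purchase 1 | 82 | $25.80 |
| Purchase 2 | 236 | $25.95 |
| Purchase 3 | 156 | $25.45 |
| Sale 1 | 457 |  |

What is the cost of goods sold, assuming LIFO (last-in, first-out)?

COGS = $11,771.40

Sale 1 (457) [LIFO — newest first]: 156 @ $25.45 + 236 @ $25.95 + 65 @ $25.80 = $11,771.40
Ending inventory: 117 @ $24.75 + 17 @ $25.80 = $3,334.35
Check: goods available $15,105.75 = COGS $11,771.40 + ending $3,334.35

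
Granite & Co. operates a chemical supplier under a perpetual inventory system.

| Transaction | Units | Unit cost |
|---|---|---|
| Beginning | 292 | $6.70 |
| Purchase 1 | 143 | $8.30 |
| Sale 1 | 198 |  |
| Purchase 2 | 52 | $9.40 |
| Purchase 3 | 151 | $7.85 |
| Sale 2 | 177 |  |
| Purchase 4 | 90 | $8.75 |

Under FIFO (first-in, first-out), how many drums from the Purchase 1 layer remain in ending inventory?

Sale 1 (198) [FIFO — oldest first]: 198 @ $6.70 = $1,326.60
Sale 2 (177) [FIFO — oldest first]: 94 @ $6.70 + 83 @ $8.30 = $1,318.70
Total COGS = $1,326.60 + $1,318.70 = $2,645.30
Ending inventory: 60 @ $8.30 + 52 @ $9.40 + 151 @ $7.85 + 90 @ $8.75 = $2,959.65

60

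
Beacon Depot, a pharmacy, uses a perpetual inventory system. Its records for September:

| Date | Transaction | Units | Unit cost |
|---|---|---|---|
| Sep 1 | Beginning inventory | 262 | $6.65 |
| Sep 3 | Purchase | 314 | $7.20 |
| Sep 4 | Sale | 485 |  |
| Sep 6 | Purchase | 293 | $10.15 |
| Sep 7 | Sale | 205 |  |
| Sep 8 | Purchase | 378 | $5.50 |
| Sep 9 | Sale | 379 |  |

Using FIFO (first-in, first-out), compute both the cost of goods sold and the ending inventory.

Sep 4, 485 sold [FIFO — oldest first]: 262 @ $6.65 + 223 @ $7.20 = $3,347.90
Sep 7, 205 sold [FIFO — oldest first]: 91 @ $7.20 + 114 @ $10.15 = $1,812.30
Sep 9, 379 sold [FIFO — oldest first]: 179 @ $10.15 + 200 @ $5.50 = $2,916.85
Total COGS = $3,347.90 + $1,812.30 + $2,916.85 = $8,077.05
Ending inventory: 178 @ $5.50 = $979.00
Check: goods available $9,056.05 = COGS $8,077.05 + ending $979.00

COGS = $8,077.05; ending inventory = $979.00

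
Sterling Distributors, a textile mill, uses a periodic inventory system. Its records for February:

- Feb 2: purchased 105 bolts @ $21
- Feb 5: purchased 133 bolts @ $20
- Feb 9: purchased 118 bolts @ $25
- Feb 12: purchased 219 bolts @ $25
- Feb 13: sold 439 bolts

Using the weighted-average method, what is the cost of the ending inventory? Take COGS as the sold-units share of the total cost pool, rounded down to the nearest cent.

Feb 13, sell 439: 439/575 × $13,290.00 → $10,146.62
Ending inventory (cost pool remaining) = $3,143.38
Check: goods available $13,290.00 = COGS $10,146.62 + ending $3,143.38

Ending inventory = $3,143.38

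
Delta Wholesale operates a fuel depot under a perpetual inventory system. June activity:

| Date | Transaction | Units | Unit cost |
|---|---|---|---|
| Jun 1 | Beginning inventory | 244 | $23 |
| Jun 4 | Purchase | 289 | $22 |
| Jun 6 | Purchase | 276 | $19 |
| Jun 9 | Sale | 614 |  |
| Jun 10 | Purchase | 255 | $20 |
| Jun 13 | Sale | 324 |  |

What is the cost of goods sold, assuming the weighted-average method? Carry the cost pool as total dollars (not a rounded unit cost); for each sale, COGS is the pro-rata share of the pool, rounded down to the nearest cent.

After Jun 1: 244 on hand, pool $5,612.00 (≈ $23.0000 each)
After Jun 4: 533 on hand, pool $11,970.00 (≈ $22.4578 each)
After Jun 6: 809 on hand, pool $17,214.00 (≈ $21.2781 each)
Jun 9, sell 614: 614/809 × $17,214.00 → $13,064.76
After Jun 10: 450 on hand, pool $9,249.24 (≈ $20.5539 each)
Jun 13, sell 324: 324/450 × $9,249.24 → $6,659.45
Total COGS = $13,064.76 + $6,659.45 = $19,724.21
Ending inventory (cost pool remaining) = $2,589.79
Check: goods available $22,314.00 = COGS $19,724.21 + ending $2,589.79

COGS = $19,724.21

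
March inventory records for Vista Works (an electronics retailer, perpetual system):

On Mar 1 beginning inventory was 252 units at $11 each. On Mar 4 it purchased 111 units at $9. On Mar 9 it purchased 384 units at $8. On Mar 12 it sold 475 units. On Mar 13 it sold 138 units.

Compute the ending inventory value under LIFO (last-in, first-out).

Ending inventory = $1,474

Mar 12, 475 sold [LIFO — newest first]: 384 @ $8 + 91 @ $9 = $3,891
Mar 13, 138 sold [LIFO — newest first]: 20 @ $9 + 118 @ $11 = $1,478
Total COGS = $3,891 + $1,478 = $5,369
Ending inventory: 134 @ $11 = $1,474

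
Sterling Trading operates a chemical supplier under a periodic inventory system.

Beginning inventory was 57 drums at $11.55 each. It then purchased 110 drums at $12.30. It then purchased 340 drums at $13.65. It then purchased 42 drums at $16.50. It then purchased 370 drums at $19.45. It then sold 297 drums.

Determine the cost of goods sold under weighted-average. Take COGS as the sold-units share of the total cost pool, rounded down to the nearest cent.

Sale 1, sell 297: 297/919 × $14,541.85 → $4,699.59
Ending inventory (cost pool remaining) = $9,842.26
Check: goods available $14,541.85 = COGS $4,699.59 + ending $9,842.26

COGS = $4,699.59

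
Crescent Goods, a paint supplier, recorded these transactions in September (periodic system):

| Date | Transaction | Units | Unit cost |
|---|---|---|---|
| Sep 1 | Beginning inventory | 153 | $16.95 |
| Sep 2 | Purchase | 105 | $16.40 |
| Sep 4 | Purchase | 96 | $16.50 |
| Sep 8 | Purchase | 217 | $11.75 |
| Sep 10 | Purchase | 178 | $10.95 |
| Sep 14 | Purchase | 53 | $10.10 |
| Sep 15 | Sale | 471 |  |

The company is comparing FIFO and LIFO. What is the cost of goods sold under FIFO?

FIFO COGS: 153 @ $16.95 + 105 @ $16.40 + 96 @ $16.50 + 117 @ $11.75 = $7,274.10
LIFO COGS: 53 @ $10.10 + 178 @ $10.95 + 217 @ $11.75 + 23 @ $16.50 = $5,413.65

COGS = $7,274.10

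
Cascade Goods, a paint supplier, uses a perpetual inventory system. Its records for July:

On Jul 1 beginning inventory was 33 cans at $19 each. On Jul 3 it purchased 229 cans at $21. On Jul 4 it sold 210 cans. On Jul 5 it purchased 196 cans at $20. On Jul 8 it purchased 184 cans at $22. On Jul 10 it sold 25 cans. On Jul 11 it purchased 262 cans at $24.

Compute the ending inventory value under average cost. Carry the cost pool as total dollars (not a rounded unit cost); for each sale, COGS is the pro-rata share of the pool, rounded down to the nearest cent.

Ending inventory = $14,811.37

After Jul 1: 33 on hand, pool $627.00 (≈ $19.0000 each)
After Jul 3: 262 on hand, pool $5,436.00 (≈ $20.7481 each)
Jul 4, sell 210: 210/262 × $5,436.00 → $4,357.09
After Jul 5: 248 on hand, pool $4,998.91 (≈ $20.1569 each)
After Jul 8: 432 on hand, pool $9,046.91 (≈ $20.9419 each)
Jul 10, sell 25: 25/432 × $9,046.91 → $523.54
After Jul 11: 669 on hand, pool $14,811.37 (≈ $22.1396 each)
Total COGS = $4,357.09 + $523.54 = $4,880.63
Ending inventory (cost pool remaining) = $14,811.37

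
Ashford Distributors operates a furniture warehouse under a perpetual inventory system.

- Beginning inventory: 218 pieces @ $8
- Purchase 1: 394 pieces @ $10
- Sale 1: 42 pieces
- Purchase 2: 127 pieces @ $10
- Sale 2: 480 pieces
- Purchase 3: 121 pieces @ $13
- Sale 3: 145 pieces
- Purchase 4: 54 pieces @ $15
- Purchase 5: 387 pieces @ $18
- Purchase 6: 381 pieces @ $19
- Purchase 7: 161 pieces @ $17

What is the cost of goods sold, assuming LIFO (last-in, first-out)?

Sale 1 (42) [LIFO — newest first]: 42 @ $10 = $420
Sale 2 (480) [LIFO — newest first]: 127 @ $10 + 352 @ $10 + 1 @ $8 = $4,798
Sale 3 (145) [LIFO — newest first]: 121 @ $13 + 24 @ $8 = $1,765
Total COGS = $420 + $4,798 + $1,765 = $6,983
Ending inventory: 193 @ $8 + 54 @ $15 + 387 @ $18 + 381 @ $19 + 161 @ $17 = $19,296

COGS = $6,983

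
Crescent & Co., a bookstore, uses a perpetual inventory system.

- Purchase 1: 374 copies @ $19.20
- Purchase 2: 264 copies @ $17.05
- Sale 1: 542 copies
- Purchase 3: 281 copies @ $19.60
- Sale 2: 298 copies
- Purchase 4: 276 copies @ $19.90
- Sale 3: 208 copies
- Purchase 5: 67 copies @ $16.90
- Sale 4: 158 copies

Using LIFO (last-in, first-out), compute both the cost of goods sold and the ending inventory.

Sale 1 (542) [LIFO — newest first]: 264 @ $17.05 + 278 @ $19.20 = $9,838.80
Sale 2 (298) [LIFO — newest first]: 281 @ $19.60 + 17 @ $19.20 = $5,834.00
Sale 3 (208) [LIFO — newest first]: 208 @ $19.90 = $4,139.20
Sale 4 (158) [LIFO — newest first]: 67 @ $16.90 + 68 @ $19.90 + 23 @ $19.20 = $2,927.10
Total COGS = $9,838.80 + $5,834.00 + $4,139.20 + $2,927.10 = $22,739.10
Ending inventory: 56 @ $19.20 = $1,075.20
Check: goods available $23,814.30 = COGS $22,739.10 + ending $1,075.20

COGS = $22,739.10; ending inventory = $1,075.20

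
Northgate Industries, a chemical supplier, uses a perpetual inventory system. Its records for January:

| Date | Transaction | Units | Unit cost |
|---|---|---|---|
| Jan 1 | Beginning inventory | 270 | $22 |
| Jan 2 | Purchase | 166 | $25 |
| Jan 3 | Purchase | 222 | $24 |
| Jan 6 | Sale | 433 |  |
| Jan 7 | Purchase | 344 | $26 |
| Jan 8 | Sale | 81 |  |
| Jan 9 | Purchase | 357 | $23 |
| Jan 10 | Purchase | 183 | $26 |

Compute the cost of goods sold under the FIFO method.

Jan 6, 433 sold [FIFO — oldest first]: 270 @ $22 + 163 @ $25 = $10,015
Jan 8, 81 sold [FIFO — oldest first]: 3 @ $25 + 78 @ $24 = $1,947
Total COGS = $10,015 + $1,947 = $11,962
Ending inventory: 144 @ $24 + 344 @ $26 + 357 @ $23 + 183 @ $26 = $25,369
Check: goods available $37,331 = COGS $11,962 + ending $25,369

COGS = $11,962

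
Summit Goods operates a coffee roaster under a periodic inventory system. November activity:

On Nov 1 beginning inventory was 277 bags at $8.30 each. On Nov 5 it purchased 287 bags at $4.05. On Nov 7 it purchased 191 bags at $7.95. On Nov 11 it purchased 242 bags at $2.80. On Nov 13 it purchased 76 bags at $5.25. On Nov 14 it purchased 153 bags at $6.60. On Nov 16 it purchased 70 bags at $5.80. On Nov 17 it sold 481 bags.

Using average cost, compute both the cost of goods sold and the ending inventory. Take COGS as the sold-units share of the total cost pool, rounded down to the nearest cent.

Nov 17, sell 481: 481/1296 × $7,472.30 → $2,773.28
Ending inventory (cost pool remaining) = $4,699.02
Check: goods available $7,472.30 = COGS $2,773.28 + ending $4,699.02

COGS = $2,773.28; ending inventory = $4,699.02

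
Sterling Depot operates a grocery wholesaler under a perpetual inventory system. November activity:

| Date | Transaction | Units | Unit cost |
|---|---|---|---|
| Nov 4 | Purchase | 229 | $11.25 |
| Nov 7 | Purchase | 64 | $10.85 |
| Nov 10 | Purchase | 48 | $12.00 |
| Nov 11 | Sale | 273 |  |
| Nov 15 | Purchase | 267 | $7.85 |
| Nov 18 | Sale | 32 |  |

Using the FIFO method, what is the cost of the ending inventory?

Nov 11, 273 sold [FIFO — oldest first]: 229 @ $11.25 + 44 @ $10.85 = $3,053.65
Nov 18, 32 sold [FIFO — oldest first]: 20 @ $10.85 + 12 @ $12.00 = $361.00
Total COGS = $3,053.65 + $361.00 = $3,414.65
Ending inventory: 36 @ $12.00 + 267 @ $7.85 = $2,527.95

Ending inventory = $2,527.95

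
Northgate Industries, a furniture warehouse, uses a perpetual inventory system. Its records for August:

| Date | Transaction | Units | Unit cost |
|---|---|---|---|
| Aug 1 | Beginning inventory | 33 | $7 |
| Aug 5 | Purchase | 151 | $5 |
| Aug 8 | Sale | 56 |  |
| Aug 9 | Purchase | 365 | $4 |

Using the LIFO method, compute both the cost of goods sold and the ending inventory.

COGS = $280; ending inventory = $2,166

Aug 8, 56 sold [LIFO — newest first]: 56 @ $5 = $280
Ending inventory: 33 @ $7 + 95 @ $5 + 365 @ $4 = $2,166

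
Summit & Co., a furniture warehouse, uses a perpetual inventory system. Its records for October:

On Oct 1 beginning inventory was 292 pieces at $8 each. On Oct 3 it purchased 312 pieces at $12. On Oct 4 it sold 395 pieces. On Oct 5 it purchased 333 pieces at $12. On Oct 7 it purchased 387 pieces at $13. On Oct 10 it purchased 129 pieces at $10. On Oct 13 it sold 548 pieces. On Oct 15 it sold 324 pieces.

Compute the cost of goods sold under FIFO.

COGS = $14,366

Oct 4, 395 sold [FIFO — oldest first]: 292 @ $8 + 103 @ $12 = $3,572
Oct 13, 548 sold [FIFO — oldest first]: 209 @ $12 + 333 @ $12 + 6 @ $13 = $6,582
Oct 15, 324 sold [FIFO — oldest first]: 324 @ $13 = $4,212
Total COGS = $3,572 + $6,582 + $4,212 = $14,366
Ending inventory: 57 @ $13 + 129 @ $10 = $2,031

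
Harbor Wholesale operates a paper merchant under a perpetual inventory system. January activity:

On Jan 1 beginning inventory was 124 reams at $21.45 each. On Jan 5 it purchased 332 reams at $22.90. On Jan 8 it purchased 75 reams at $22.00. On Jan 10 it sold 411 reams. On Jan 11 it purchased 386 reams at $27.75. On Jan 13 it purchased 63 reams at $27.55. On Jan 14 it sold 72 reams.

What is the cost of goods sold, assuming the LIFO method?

Jan 10, 411 sold [LIFO — newest first]: 75 @ $22.00 + 332 @ $22.90 + 4 @ $21.45 = $9,338.60
Jan 14, 72 sold [LIFO — newest first]: 63 @ $27.55 + 9 @ $27.75 = $1,985.40
Total COGS = $9,338.60 + $1,985.40 = $11,324.00
Ending inventory: 120 @ $21.45 + 377 @ $27.75 = $13,035.75

COGS = $11,324.00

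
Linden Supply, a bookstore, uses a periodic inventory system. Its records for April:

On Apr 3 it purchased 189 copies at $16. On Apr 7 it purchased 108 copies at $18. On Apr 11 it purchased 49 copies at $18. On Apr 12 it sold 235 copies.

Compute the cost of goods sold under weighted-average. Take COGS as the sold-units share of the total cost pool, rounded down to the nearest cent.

COGS = $3,973.26

Apr 12, sell 235: 235/346 × $5,850.00 → $3,973.26
Ending inventory (cost pool remaining) = $1,876.74
Check: goods available $5,850.00 = COGS $3,973.26 + ending $1,876.74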